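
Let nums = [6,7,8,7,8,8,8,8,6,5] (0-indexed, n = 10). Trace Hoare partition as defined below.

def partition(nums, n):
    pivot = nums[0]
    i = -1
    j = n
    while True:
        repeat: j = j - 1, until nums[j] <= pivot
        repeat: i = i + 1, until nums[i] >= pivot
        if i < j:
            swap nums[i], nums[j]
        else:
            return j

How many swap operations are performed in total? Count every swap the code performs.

2

pivot=6
j stops at 9 (5), i stops at 0 (6); swap ⇒ [5,7,8,7,8,8,8,8,6,6]
j stops at 8 (6), i stops at 1 (7); swap ⇒ [5,6,8,7,8,8,8,8,7,6]
j stops at 1, i stops at 2; i≥j ⇒ return 1. nums=[5,6,8,7,8,8,8,8,7,6]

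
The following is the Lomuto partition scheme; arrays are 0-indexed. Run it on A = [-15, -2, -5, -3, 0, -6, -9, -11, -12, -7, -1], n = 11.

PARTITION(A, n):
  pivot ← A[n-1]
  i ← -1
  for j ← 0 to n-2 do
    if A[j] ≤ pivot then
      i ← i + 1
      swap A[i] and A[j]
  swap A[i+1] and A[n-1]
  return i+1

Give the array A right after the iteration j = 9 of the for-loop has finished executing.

[-15, -2, -5, -3, -6, -9, -11, -12, -7, 0, -1]

pivot=-1, i=-1
j=0: -15≤-1, i=0, swap(0,0) ⇒ [-15, -2, -5, -3, 0, -6, -9, -11, -12, -7, -1]
j=1: -2≤-1, i=1, swap(1,1) ⇒ [-15, -2, -5, -3, 0, -6, -9, -11, -12, -7, -1]
j=2: -5≤-1, i=2, swap(2,2) ⇒ [-15, -2, -5, -3, 0, -6, -9, -11, -12, -7, -1]
j=3: -3≤-1, i=3, swap(3,3) ⇒ [-15, -2, -5, -3, 0, -6, -9, -11, -12, -7, -1]
j=4: 0>-1, skip
j=5: -6≤-1, i=4, swap(4,5) ⇒ [-15, -2, -5, -3, -6, 0, -9, -11, -12, -7, -1]
j=6: -9≤-1, i=5, swap(5,6) ⇒ [-15, -2, -5, -3, -6, -9, 0, -11, -12, -7, -1]
j=7: -11≤-1, i=6, swap(6,7) ⇒ [-15, -2, -5, -3, -6, -9, -11, 0, -12, -7, -1]
j=8: -12≤-1, i=7, swap(7,8) ⇒ [-15, -2, -5, -3, -6, -9, -11, -12, 0, -7, -1]
j=9: -7≤-1, i=8, swap(8,9) ⇒ [-15, -2, -5, -3, -6, -9, -11, -12, -7, 0, -1]
(after j=9) A = [-15, -2, -5, -3, -6, -9, -11, -12, -7, 0, -1]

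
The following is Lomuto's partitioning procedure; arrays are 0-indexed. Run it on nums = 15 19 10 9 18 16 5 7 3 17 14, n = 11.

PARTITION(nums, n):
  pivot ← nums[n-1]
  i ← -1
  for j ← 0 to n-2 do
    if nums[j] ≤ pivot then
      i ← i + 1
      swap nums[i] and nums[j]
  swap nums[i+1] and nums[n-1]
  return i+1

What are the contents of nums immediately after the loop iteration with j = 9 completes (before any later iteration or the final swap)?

pivot=14, i=-1
j=0: 15>14, skip
j=1: 19>14, skip
j=2: 10≤14, i=0, swap(0,2) ⇒ 10 19 15 9 18 16 5 7 3 17 14
j=3: 9≤14, i=1, swap(1,3) ⇒ 10 9 15 19 18 16 5 7 3 17 14
j=4: 18>14, skip
j=5: 16>14, skip
j=6: 5≤14, i=2, swap(2,6) ⇒ 10 9 5 19 18 16 15 7 3 17 14
j=7: 7≤14, i=3, swap(3,7) ⇒ 10 9 5 7 18 16 15 19 3 17 14
j=8: 3≤14, i=4, swap(4,8) ⇒ 10 9 5 7 3 16 15 19 18 17 14
j=9: 17>14, skip
(after j=9) nums = 10 9 5 7 3 16 15 19 18 17 14

10 9 5 7 3 16 15 19 18 17 14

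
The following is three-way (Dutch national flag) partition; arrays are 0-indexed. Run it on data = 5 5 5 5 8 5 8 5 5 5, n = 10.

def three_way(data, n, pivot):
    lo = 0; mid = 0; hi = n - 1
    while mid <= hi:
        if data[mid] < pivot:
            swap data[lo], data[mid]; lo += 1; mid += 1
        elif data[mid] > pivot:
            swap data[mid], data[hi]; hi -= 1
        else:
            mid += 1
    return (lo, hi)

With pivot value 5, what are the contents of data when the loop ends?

pivot = 5; lo=0, mid=0, hi=9
data[mid]=5=5: mid=1
data[mid]=5=5: mid=2
data[mid]=5=5: mid=3
data[mid]=5=5: mid=4
data[mid]=8>5: swap data[4],data[9]; hi=8 → 5 5 5 5 5 5 8 5 5 8
data[mid]=5=5: mid=5
data[mid]=5=5: mid=6
data[mid]=8>5: swap data[6],data[8]; hi=7 → 5 5 5 5 5 5 5 5 8 8
data[mid]=5=5: mid=7
data[mid]=5=5: mid=8
end: lo=0, hi=7; data = 5 5 5 5 5 5 5 5 8 8

5 5 5 5 5 5 5 5 8 8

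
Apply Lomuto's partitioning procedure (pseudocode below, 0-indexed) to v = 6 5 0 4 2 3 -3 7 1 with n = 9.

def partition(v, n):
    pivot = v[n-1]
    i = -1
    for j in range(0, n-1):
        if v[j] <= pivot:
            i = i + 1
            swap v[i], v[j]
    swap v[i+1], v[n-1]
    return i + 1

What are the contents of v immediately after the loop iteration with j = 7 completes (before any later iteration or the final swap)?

0 -3 6 4 2 3 5 7 1

pivot=1, i=-1
j=0: 6>1, skip
j=1: 5>1, skip
j=2: 0≤1, i=0, swap(0,2) ⇒ 0 5 6 4 2 3 -3 7 1
j=3: 4>1, skip
j=4: 2>1, skip
j=5: 3>1, skip
j=6: -3≤1, i=1, swap(1,6) ⇒ 0 -3 6 4 2 3 5 7 1
j=7: 7>1, skip
(after j=7) v = 0 -3 6 4 2 3 5 7 1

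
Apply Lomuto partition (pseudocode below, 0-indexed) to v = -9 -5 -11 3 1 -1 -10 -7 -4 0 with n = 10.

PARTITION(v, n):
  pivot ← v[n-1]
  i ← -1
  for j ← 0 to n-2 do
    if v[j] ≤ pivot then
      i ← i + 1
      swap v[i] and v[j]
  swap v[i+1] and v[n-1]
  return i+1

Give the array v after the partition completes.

-9 -5 -11 -1 -10 -7 -4 0 1 3

pivot = v[9] = 0; i = -1
j=0: v[0]=-9 ≤ 0 → i=0, swap v[0],v[0] (no change) → -9 -5 -11 3 1 -1 -10 -7 -4 0
j=1: v[1]=-5 ≤ 0 → i=1, swap v[1],v[1] (no change) → -9 -5 -11 3 1 -1 -10 -7 -4 0
j=2: v[2]=-11 ≤ 0 → i=2, swap v[2],v[2] (no change) → -9 -5 -11 3 1 -1 -10 -7 -4 0
j=3: v[3]=3 > 0 → no swap
j=4: v[4]=1 > 0 → no swap
j=5: v[5]=-1 ≤ 0 → i=3, swap v[3],v[5] → -9 -5 -11 -1 1 3 -10 -7 -4 0
j=6: v[6]=-10 ≤ 0 → i=4, swap v[4],v[6] → -9 -5 -11 -1 -10 3 1 -7 -4 0
j=7: v[7]=-7 ≤ 0 → i=5, swap v[5],v[7] → -9 -5 -11 -1 -10 -7 1 3 -4 0
j=8: v[8]=-4 ≤ 0 → i=6, swap v[6],v[8] → -9 -5 -11 -1 -10 -7 -4 3 1 0
final swap v[7],v[9] → -9 -5 -11 -1 -10 -7 -4 0 1 3; return 7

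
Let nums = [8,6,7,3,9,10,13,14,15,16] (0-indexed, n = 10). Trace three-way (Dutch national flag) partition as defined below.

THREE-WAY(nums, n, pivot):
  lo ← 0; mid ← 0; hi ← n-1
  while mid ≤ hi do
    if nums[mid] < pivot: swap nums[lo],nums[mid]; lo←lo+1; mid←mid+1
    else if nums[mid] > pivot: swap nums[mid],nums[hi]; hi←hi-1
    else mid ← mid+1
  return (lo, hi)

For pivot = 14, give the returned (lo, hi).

(7, 7)

pivot = 14; lo=0, mid=0, hi=9
nums[mid]=8<14: swap nums[0],nums[0]; lo=1,mid=1 → [8,6,7,3,9,10,13,14,15,16]
nums[mid]=6<14: swap nums[1],nums[1]; lo=2,mid=2 → [8,6,7,3,9,10,13,14,15,16]
nums[mid]=7<14: swap nums[2],nums[2]; lo=3,mid=3 → [8,6,7,3,9,10,13,14,15,16]
nums[mid]=3<14: swap nums[3],nums[3]; lo=4,mid=4 → [8,6,7,3,9,10,13,14,15,16]
nums[mid]=9<14: swap nums[4],nums[4]; lo=5,mid=5 → [8,6,7,3,9,10,13,14,15,16]
nums[mid]=10<14: swap nums[5],nums[5]; lo=6,mid=6 → [8,6,7,3,9,10,13,14,15,16]
nums[mid]=13<14: swap nums[6],nums[6]; lo=7,mid=7 → [8,6,7,3,9,10,13,14,15,16]
nums[mid]=14=14: mid=8
nums[mid]=15>14: swap nums[8],nums[9]; hi=8 → [8,6,7,3,9,10,13,14,16,15]
nums[mid]=16>14: swap nums[8],nums[8]; hi=7 → [8,6,7,3,9,10,13,14,16,15]
end: lo=7, hi=7; nums = [8,6,7,3,9,10,13,14,16,15]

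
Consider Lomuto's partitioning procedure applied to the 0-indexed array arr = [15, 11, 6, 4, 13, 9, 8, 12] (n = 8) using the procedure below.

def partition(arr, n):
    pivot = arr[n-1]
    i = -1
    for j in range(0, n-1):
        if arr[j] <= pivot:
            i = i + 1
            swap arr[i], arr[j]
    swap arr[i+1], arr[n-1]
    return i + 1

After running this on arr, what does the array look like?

pivot = arr[7] = 12; i = -1
j=0: arr[0]=15 > 12 → no swap
j=1: arr[1]=11 ≤ 12 → i=0, swap arr[0],arr[1] → [11, 15, 6, 4, 13, 9, 8, 12]
j=2: arr[2]=6 ≤ 12 → i=1, swap arr[1],arr[2] → [11, 6, 15, 4, 13, 9, 8, 12]
j=3: arr[3]=4 ≤ 12 → i=2, swap arr[2],arr[3] → [11, 6, 4, 15, 13, 9, 8, 12]
j=4: arr[4]=13 > 12 → no swap
j=5: arr[5]=9 ≤ 12 → i=3, swap arr[3],arr[5] → [11, 6, 4, 9, 13, 15, 8, 12]
j=6: arr[6]=8 ≤ 12 → i=4, swap arr[4],arr[6] → [11, 6, 4, 9, 8, 15, 13, 12]
final swap arr[5],arr[7] → [11, 6, 4, 9, 8, 12, 13, 15]; return 5

[11, 6, 4, 9, 8, 12, 13, 15]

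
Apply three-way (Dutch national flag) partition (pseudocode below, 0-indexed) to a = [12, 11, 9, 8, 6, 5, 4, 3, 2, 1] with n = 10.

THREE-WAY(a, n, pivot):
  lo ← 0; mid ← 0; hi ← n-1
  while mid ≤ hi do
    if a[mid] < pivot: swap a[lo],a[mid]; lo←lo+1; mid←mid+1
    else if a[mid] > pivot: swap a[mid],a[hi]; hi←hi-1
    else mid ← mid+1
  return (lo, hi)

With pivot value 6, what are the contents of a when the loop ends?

pivot = 6; lo=0, mid=0, hi=9
a[mid]=12>6: swap a[0],a[9]; hi=8 → [1, 11, 9, 8, 6, 5, 4, 3, 2, 12]
a[mid]=1<6: swap a[0],a[0]; lo=1,mid=1 → [1, 11, 9, 8, 6, 5, 4, 3, 2, 12]
a[mid]=11>6: swap a[1],a[8]; hi=7 → [1, 2, 9, 8, 6, 5, 4, 3, 11, 12]
a[mid]=2<6: swap a[1],a[1]; lo=2,mid=2 → [1, 2, 9, 8, 6, 5, 4, 3, 11, 12]
a[mid]=9>6: swap a[2],a[7]; hi=6 → [1, 2, 3, 8, 6, 5, 4, 9, 11, 12]
a[mid]=3<6: swap a[2],a[2]; lo=3,mid=3 → [1, 2, 3, 8, 6, 5, 4, 9, 11, 12]
a[mid]=8>6: swap a[3],a[6]; hi=5 → [1, 2, 3, 4, 6, 5, 8, 9, 11, 12]
a[mid]=4<6: swap a[3],a[3]; lo=4,mid=4 → [1, 2, 3, 4, 6, 5, 8, 9, 11, 12]
a[mid]=6=6: mid=5
a[mid]=5<6: swap a[4],a[5]; lo=5,mid=6 → [1, 2, 3, 4, 5, 6, 8, 9, 11, 12]
end: lo=5, hi=5; a = [1, 2, 3, 4, 5, 6, 8, 9, 11, 12]

[1, 2, 3, 4, 5, 6, 8, 9, 11, 12]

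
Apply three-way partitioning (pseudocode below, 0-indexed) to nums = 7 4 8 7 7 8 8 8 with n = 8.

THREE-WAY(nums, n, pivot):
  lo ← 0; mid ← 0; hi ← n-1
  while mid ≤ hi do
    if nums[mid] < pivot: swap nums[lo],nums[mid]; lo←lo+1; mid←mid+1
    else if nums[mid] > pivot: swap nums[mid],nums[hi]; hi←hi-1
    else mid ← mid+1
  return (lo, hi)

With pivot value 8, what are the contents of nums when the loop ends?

pivot = 8; lo=0, mid=0, hi=7
nums[mid]=7<8: swap nums[0],nums[0]; lo=1,mid=1 → 7 4 8 7 7 8 8 8
nums[mid]=4<8: swap nums[1],nums[1]; lo=2,mid=2 → 7 4 8 7 7 8 8 8
nums[mid]=8=8: mid=3
nums[mid]=7<8: swap nums[2],nums[3]; lo=3,mid=4 → 7 4 7 8 7 8 8 8
nums[mid]=7<8: swap nums[3],nums[4]; lo=4,mid=5 → 7 4 7 7 8 8 8 8
nums[mid]=8=8: mid=6
nums[mid]=8=8: mid=7
nums[mid]=8=8: mid=8
end: lo=4, hi=7; nums = 7 4 7 7 8 8 8 8

7 4 7 7 8 8 8 8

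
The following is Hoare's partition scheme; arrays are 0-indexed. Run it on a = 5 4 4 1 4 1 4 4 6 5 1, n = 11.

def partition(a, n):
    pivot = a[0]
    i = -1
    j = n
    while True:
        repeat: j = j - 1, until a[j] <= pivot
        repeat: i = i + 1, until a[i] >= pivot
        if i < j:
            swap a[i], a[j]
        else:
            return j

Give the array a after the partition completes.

pivot = a[0] = 5; i = -1, j = 11
j→10 (a[10]=1≤5), i→0 (a[0]=5≥5); i<j, swap → 1 4 4 1 4 1 4 4 6 5 5
j→9 (a[9]=5≤5), i→8 (a[8]=6≥5); i<j, swap → 1 4 4 1 4 1 4 4 5 6 5
j→8, i→9; i≥j, return j=8. a = 1 4 4 1 4 1 4 4 5 6 5

1 4 4 1 4 1 4 4 5 6 5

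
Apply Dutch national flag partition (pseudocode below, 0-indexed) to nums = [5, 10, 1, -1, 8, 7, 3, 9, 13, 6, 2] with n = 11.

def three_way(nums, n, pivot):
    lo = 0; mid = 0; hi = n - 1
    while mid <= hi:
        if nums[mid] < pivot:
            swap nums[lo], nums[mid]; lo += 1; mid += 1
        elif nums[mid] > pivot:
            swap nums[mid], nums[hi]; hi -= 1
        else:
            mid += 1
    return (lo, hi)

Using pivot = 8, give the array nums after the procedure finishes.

[5, 2, 1, -1, 7, 3, 6, 8, 13, 9, 10]

lo=0 mid=0 hi=10
5<8: swap(0,0), lo=1 mid=1 ⇒ [5, 10, 1, -1, 8, 7, 3, 9, 13, 6, 2]
10>8: swap(1,10), hi=9 ⇒ [5, 2, 1, -1, 8, 7, 3, 9, 13, 6, 10]
2<8: swap(1,1), lo=2 mid=2 ⇒ [5, 2, 1, -1, 8, 7, 3, 9, 13, 6, 10]
1<8: swap(2,2), lo=3 mid=3 ⇒ [5, 2, 1, -1, 8, 7, 3, 9, 13, 6, 10]
-1<8: swap(3,3), lo=4 mid=4 ⇒ [5, 2, 1, -1, 8, 7, 3, 9, 13, 6, 10]
8=8: mid=5
7<8: swap(4,5), lo=5 mid=6 ⇒ [5, 2, 1, -1, 7, 8, 3, 9, 13, 6, 10]
3<8: swap(5,6), lo=6 mid=7 ⇒ [5, 2, 1, -1, 7, 3, 8, 9, 13, 6, 10]
9>8: swap(7,9), hi=8 ⇒ [5, 2, 1, -1, 7, 3, 8, 6, 13, 9, 10]
6<8: swap(6,7), lo=7 mid=8 ⇒ [5, 2, 1, -1, 7, 3, 6, 8, 13, 9, 10]
13>8: swap(8,8), hi=7 ⇒ [5, 2, 1, -1, 7, 3, 6, 8, 13, 9, 10]
done. lo=7 hi=7; nums=[5, 2, 1, -1, 7, 3, 6, 8, 13, 9, 10]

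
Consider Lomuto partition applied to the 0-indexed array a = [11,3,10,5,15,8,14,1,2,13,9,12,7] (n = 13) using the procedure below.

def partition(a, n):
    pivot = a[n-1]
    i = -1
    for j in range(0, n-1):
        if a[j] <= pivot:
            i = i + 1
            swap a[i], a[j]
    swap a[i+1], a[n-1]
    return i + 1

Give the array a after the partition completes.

[3,5,1,2,7,8,14,10,11,13,9,12,15]

pivot=7, i=-1
j=0: 11>7, skip
j=1: 3≤7, i=0, swap(0,1) ⇒ [3,11,10,5,15,8,14,1,2,13,9,12,7]
j=2: 10>7, skip
j=3: 5≤7, i=1, swap(1,3) ⇒ [3,5,10,11,15,8,14,1,2,13,9,12,7]
j=4: 15>7, skip
j=5: 8>7, skip
j=6: 14>7, skip
j=7: 1≤7, i=2, swap(2,7) ⇒ [3,5,1,11,15,8,14,10,2,13,9,12,7]
j=8: 2≤7, i=3, swap(3,8) ⇒ [3,5,1,2,15,8,14,10,11,13,9,12,7]
j=9: 13>7, skip
j=10: 9>7, skip
j=11: 12>7, skip
swap(4,12) ⇒ [3,5,1,2,7,8,14,10,11,13,9,12,15]; return 4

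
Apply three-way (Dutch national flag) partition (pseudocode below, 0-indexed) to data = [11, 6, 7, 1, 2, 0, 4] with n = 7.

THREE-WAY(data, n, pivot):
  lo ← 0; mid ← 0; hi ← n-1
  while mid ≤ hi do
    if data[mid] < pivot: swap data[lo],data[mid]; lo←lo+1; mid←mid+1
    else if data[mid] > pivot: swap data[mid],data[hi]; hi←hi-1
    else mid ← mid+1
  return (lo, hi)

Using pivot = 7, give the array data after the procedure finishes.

[4, 6, 1, 2, 0, 7, 11]

lo=0 mid=0 hi=6
11>7: swap(0,6), hi=5 ⇒ [4, 6, 7, 1, 2, 0, 11]
4<7: swap(0,0), lo=1 mid=1 ⇒ [4, 6, 7, 1, 2, 0, 11]
6<7: swap(1,1), lo=2 mid=2 ⇒ [4, 6, 7, 1, 2, 0, 11]
7=7: mid=3
1<7: swap(2,3), lo=3 mid=4 ⇒ [4, 6, 1, 7, 2, 0, 11]
2<7: swap(3,4), lo=4 mid=5 ⇒ [4, 6, 1, 2, 7, 0, 11]
0<7: swap(4,5), lo=5 mid=6 ⇒ [4, 6, 1, 2, 0, 7, 11]
done. lo=5 hi=5; data=[4, 6, 1, 2, 0, 7, 11]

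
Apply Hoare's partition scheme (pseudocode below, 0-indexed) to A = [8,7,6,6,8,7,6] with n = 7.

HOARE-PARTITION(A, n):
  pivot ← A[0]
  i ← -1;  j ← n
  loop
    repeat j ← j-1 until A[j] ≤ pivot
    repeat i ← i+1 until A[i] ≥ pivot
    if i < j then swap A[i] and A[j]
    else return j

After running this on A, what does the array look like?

pivot = A[0] = 8; i = -1, j = 7
j→6 (A[6]=6≤8), i→0 (A[0]=8≥8); i<j, swap → [6,7,6,6,8,7,8]
j→5 (A[5]=7≤8), i→4 (A[4]=8≥8); i<j, swap → [6,7,6,6,7,8,8]
j→4, i→5; i≥j, return j=4. A = [6,7,6,6,7,8,8]

[6,7,6,6,7,8,8]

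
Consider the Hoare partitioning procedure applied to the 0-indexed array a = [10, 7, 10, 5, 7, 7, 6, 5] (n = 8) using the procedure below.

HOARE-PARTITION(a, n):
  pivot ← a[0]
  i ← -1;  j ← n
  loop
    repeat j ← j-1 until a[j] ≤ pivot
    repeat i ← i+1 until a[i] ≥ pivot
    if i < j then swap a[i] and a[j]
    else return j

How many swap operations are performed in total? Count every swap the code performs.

pivot = a[0] = 10; i = -1, j = 8
j→7 (a[7]=5≤10), i→0 (a[0]=10≥10); i<j, swap → [5, 7, 10, 5, 7, 7, 6, 10]
j→6 (a[6]=6≤10), i→2 (a[2]=10≥10); i<j, swap → [5, 7, 6, 5, 7, 7, 10, 10]
j→5, i→6; i≥j, return j=5. a = [5, 7, 6, 5, 7, 7, 10, 10]

2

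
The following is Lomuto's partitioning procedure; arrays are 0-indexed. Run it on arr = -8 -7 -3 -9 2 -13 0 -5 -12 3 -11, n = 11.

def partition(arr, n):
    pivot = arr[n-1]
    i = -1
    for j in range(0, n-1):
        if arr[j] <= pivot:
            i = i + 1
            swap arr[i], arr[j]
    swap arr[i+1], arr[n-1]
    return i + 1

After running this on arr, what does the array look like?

pivot = arr[10] = -11; i = -1
j=0: arr[0]=-8 > -11 → no swap
j=1: arr[1]=-7 > -11 → no swap
j=2: arr[2]=-3 > -11 → no swap
j=3: arr[3]=-9 > -11 → no swap
j=4: arr[4]=2 > -11 → no swap
j=5: arr[5]=-13 ≤ -11 → i=0, swap arr[0],arr[5] → -13 -7 -3 -9 2 -8 0 -5 -12 3 -11
j=6: arr[6]=0 > -11 → no swap
j=7: arr[7]=-5 > -11 → no swap
j=8: arr[8]=-12 ≤ -11 → i=1, swap arr[1],arr[8] → -13 -12 -3 -9 2 -8 0 -5 -7 3 -11
j=9: arr[9]=3 > -11 → no swap
final swap arr[2],arr[10] → -13 -12 -11 -9 2 -8 0 -5 -7 3 -3; return 2

-13 -12 -11 -9 2 -8 0 -5 -7 3 -3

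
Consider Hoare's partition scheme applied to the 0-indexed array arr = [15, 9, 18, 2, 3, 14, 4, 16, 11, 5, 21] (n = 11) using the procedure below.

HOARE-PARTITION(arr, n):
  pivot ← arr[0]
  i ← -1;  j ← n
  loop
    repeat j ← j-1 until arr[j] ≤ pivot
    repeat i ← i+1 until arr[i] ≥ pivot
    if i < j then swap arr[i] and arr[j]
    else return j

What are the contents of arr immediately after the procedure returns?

[5, 9, 11, 2, 3, 14, 4, 16, 18, 15, 21]

pivot = arr[0] = 15; i = -1, j = 11
j→9 (arr[9]=5≤15), i→0 (arr[0]=15≥15); i<j, swap → [5, 9, 18, 2, 3, 14, 4, 16, 11, 15, 21]
j→8 (arr[8]=11≤15), i→2 (arr[2]=18≥15); i<j, swap → [5, 9, 11, 2, 3, 14, 4, 16, 18, 15, 21]
j→6, i→7; i≥j, return j=6. arr = [5, 9, 11, 2, 3, 14, 4, 16, 18, 15, 21]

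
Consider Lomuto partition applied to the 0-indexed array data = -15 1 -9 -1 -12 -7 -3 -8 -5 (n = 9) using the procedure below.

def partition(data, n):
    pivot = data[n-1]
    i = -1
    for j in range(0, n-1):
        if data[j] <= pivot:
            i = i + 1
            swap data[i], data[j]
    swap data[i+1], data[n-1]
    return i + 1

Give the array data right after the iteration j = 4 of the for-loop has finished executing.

pivot=-5, i=-1
j=0: -15≤-5, i=0, swap(0,0) ⇒ -15 1 -9 -1 -12 -7 -3 -8 -5
j=1: 1>-5, skip
j=2: -9≤-5, i=1, swap(1,2) ⇒ -15 -9 1 -1 -12 -7 -3 -8 -5
j=3: -1>-5, skip
j=4: -12≤-5, i=2, swap(2,4) ⇒ -15 -9 -12 -1 1 -7 -3 -8 -5
(after j=4) data = -15 -9 -12 -1 1 -7 -3 -8 -5

-15 -9 -12 -1 1 -7 -3 -8 -5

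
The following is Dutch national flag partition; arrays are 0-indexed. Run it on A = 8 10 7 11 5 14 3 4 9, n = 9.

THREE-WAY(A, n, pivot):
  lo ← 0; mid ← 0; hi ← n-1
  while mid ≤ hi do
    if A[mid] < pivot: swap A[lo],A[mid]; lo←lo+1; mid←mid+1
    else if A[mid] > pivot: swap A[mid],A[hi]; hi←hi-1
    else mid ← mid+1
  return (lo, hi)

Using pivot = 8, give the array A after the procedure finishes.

4 7 3 5 8 14 11 9 10

pivot = 8; lo=0, mid=0, hi=8
A[mid]=8=8: mid=1
A[mid]=10>8: swap A[1],A[8]; hi=7 → 8 9 7 11 5 14 3 4 10
A[mid]=9>8: swap A[1],A[7]; hi=6 → 8 4 7 11 5 14 3 9 10
A[mid]=4<8: swap A[0],A[1]; lo=1,mid=2 → 4 8 7 11 5 14 3 9 10
A[mid]=7<8: swap A[1],A[2]; lo=2,mid=3 → 4 7 8 11 5 14 3 9 10
A[mid]=11>8: swap A[3],A[6]; hi=5 → 4 7 8 3 5 14 11 9 10
A[mid]=3<8: swap A[2],A[3]; lo=3,mid=4 → 4 7 3 8 5 14 11 9 10
A[mid]=5<8: swap A[3],A[4]; lo=4,mid=5 → 4 7 3 5 8 14 11 9 10
A[mid]=14>8: swap A[5],A[5]; hi=4 → 4 7 3 5 8 14 11 9 10
end: lo=4, hi=4; A = 4 7 3 5 8 14 11 9 10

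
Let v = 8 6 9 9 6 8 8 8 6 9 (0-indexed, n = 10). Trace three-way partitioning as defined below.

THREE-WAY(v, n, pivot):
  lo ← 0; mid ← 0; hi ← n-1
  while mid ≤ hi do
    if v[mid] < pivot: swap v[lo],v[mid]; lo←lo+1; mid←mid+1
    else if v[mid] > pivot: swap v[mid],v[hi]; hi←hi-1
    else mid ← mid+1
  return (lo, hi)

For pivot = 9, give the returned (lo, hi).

(7, 9)

pivot = 9; lo=0, mid=0, hi=9
v[mid]=8<9: swap v[0],v[0]; lo=1,mid=1 → 8 6 9 9 6 8 8 8 6 9
v[mid]=6<9: swap v[1],v[1]; lo=2,mid=2 → 8 6 9 9 6 8 8 8 6 9
v[mid]=9=9: mid=3
v[mid]=9=9: mid=4
v[mid]=6<9: swap v[2],v[4]; lo=3,mid=5 → 8 6 6 9 9 8 8 8 6 9
v[mid]=8<9: swap v[3],v[5]; lo=4,mid=6 → 8 6 6 8 9 9 8 8 6 9
v[mid]=8<9: swap v[4],v[6]; lo=5,mid=7 → 8 6 6 8 8 9 9 8 6 9
v[mid]=8<9: swap v[5],v[7]; lo=6,mid=8 → 8 6 6 8 8 8 9 9 6 9
v[mid]=6<9: swap v[6],v[8]; lo=7,mid=9 → 8 6 6 8 8 8 6 9 9 9
v[mid]=9=9: mid=10
end: lo=7, hi=9; v = 8 6 6 8 8 8 6 9 9 9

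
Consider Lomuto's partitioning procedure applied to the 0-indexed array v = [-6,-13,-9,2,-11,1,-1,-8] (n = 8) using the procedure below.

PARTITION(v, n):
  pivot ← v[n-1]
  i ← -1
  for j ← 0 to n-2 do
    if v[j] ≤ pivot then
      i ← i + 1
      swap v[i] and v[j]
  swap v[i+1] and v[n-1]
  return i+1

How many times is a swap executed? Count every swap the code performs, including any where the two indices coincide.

4

pivot = v[7] = -8; i = -1
j=0: v[0]=-6 > -8 → no swap
j=1: v[1]=-13 ≤ -8 → i=0, swap v[0],v[1] → [-13,-6,-9,2,-11,1,-1,-8]
j=2: v[2]=-9 ≤ -8 → i=1, swap v[1],v[2] → [-13,-9,-6,2,-11,1,-1,-8]
j=3: v[3]=2 > -8 → no swap
j=4: v[4]=-11 ≤ -8 → i=2, swap v[2],v[4] → [-13,-9,-11,2,-6,1,-1,-8]
j=5: v[5]=1 > -8 → no swap
j=6: v[6]=-1 > -8 → no swap
final swap v[3],v[7] → [-13,-9,-11,-8,-6,1,-1,2]; return 3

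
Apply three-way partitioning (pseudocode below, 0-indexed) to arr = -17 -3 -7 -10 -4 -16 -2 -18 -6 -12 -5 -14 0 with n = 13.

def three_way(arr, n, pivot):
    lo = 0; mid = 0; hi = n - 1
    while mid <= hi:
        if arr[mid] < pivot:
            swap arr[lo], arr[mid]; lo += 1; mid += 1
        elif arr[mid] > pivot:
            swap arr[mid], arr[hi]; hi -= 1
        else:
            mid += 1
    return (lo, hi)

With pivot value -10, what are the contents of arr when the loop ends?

lo=0 mid=0 hi=12
-17<-10: swap(0,0), lo=1 mid=1 ⇒ -17 -3 -7 -10 -4 -16 -2 -18 -6 -12 -5 -14 0
-3>-10: swap(1,12), hi=11 ⇒ -17 0 -7 -10 -4 -16 -2 -18 -6 -12 -5 -14 -3
0>-10: swap(1,11), hi=10 ⇒ -17 -14 -7 -10 -4 -16 -2 -18 -6 -12 -5 0 -3
-14<-10: swap(1,1), lo=2 mid=2 ⇒ -17 -14 -7 -10 -4 -16 -2 -18 -6 -12 -5 0 -3
-7>-10: swap(2,10), hi=9 ⇒ -17 -14 -5 -10 -4 -16 -2 -18 -6 -12 -7 0 -3
-5>-10: swap(2,9), hi=8 ⇒ -17 -14 -12 -10 -4 -16 -2 -18 -6 -5 -7 0 -3
-12<-10: swap(2,2), lo=3 mid=3 ⇒ -17 -14 -12 -10 -4 -16 -2 -18 -6 -5 -7 0 -3
-10=-10: mid=4
-4>-10: swap(4,8), hi=7 ⇒ -17 -14 -12 -10 -6 -16 -2 -18 -4 -5 -7 0 -3
-6>-10: swap(4,7), hi=6 ⇒ -17 -14 -12 -10 -18 -16 -2 -6 -4 -5 -7 0 -3
-18<-10: swap(3,4), lo=4 mid=5 ⇒ -17 -14 -12 -18 -10 -16 -2 -6 -4 -5 -7 0 -3
-16<-10: swap(4,5), lo=5 mid=6 ⇒ -17 -14 -12 -18 -16 -10 -2 -6 -4 -5 -7 0 -3
-2>-10: swap(6,6), hi=5 ⇒ -17 -14 -12 -18 -16 -10 -2 -6 -4 -5 -7 0 -3
done. lo=5 hi=5; arr=-17 -14 -12 -18 -16 -10 -2 -6 -4 -5 -7 0 -3

-17 -14 -12 -18 -16 -10 -2 -6 -4 -5 -7 0 -3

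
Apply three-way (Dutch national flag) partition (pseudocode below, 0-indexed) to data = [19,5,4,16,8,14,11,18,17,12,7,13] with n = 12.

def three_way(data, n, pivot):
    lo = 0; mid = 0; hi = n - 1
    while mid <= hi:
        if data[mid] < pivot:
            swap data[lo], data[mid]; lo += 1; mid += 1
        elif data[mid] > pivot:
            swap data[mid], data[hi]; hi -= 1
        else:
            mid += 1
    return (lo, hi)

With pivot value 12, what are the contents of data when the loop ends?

[7,5,4,8,11,12,18,17,14,16,13,19]

pivot = 12; lo=0, mid=0, hi=11
data[mid]=19>12: swap data[0],data[11]; hi=10 → [13,5,4,16,8,14,11,18,17,12,7,19]
data[mid]=13>12: swap data[0],data[10]; hi=9 → [7,5,4,16,8,14,11,18,17,12,13,19]
data[mid]=7<12: swap data[0],data[0]; lo=1,mid=1 → [7,5,4,16,8,14,11,18,17,12,13,19]
data[mid]=5<12: swap data[1],data[1]; lo=2,mid=2 → [7,5,4,16,8,14,11,18,17,12,13,19]
data[mid]=4<12: swap data[2],data[2]; lo=3,mid=3 → [7,5,4,16,8,14,11,18,17,12,13,19]
data[mid]=16>12: swap data[3],data[9]; hi=8 → [7,5,4,12,8,14,11,18,17,16,13,19]
data[mid]=12=12: mid=4
data[mid]=8<12: swap data[3],data[4]; lo=4,mid=5 → [7,5,4,8,12,14,11,18,17,16,13,19]
data[mid]=14>12: swap data[5],data[8]; hi=7 → [7,5,4,8,12,17,11,18,14,16,13,19]
data[mid]=17>12: swap data[5],data[7]; hi=6 → [7,5,4,8,12,18,11,17,14,16,13,19]
data[mid]=18>12: swap data[5],data[6]; hi=5 → [7,5,4,8,12,11,18,17,14,16,13,19]
data[mid]=11<12: swap data[4],data[5]; lo=5,mid=6 → [7,5,4,8,11,12,18,17,14,16,13,19]
end: lo=5, hi=5; data = [7,5,4,8,11,12,18,17,14,16,13,19]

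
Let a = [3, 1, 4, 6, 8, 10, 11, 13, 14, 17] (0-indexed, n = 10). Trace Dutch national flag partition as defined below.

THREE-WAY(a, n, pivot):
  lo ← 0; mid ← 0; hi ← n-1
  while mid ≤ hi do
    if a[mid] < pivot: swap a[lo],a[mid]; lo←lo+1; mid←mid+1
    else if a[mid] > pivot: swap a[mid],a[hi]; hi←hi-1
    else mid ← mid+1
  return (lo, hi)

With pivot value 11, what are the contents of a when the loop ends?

lo=0 mid=0 hi=9
3<11: swap(0,0), lo=1 mid=1 ⇒ [3, 1, 4, 6, 8, 10, 11, 13, 14, 17]
1<11: swap(1,1), lo=2 mid=2 ⇒ [3, 1, 4, 6, 8, 10, 11, 13, 14, 17]
4<11: swap(2,2), lo=3 mid=3 ⇒ [3, 1, 4, 6, 8, 10, 11, 13, 14, 17]
6<11: swap(3,3), lo=4 mid=4 ⇒ [3, 1, 4, 6, 8, 10, 11, 13, 14, 17]
8<11: swap(4,4), lo=5 mid=5 ⇒ [3, 1, 4, 6, 8, 10, 11, 13, 14, 17]
10<11: swap(5,5), lo=6 mid=6 ⇒ [3, 1, 4, 6, 8, 10, 11, 13, 14, 17]
11=11: mid=7
13>11: swap(7,9), hi=8 ⇒ [3, 1, 4, 6, 8, 10, 11, 17, 14, 13]
17>11: swap(7,8), hi=7 ⇒ [3, 1, 4, 6, 8, 10, 11, 14, 17, 13]
14>11: swap(7,7), hi=6 ⇒ [3, 1, 4, 6, 8, 10, 11, 14, 17, 13]
done. lo=6 hi=6; a=[3, 1, 4, 6, 8, 10, 11, 14, 17, 13]

[3, 1, 4, 6, 8, 10, 11, 14, 17, 13]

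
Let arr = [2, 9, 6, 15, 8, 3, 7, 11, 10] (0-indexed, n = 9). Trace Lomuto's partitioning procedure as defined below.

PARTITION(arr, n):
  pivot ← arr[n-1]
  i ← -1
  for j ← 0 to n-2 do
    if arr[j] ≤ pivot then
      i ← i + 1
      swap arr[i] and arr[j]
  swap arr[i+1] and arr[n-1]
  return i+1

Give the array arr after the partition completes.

pivot = arr[8] = 10; i = -1
j=0: arr[0]=2 ≤ 10 → i=0, swap arr[0],arr[0] (no change) → [2, 9, 6, 15, 8, 3, 7, 11, 10]
j=1: arr[1]=9 ≤ 10 → i=1, swap arr[1],arr[1] (no change) → [2, 9, 6, 15, 8, 3, 7, 11, 10]
j=2: arr[2]=6 ≤ 10 → i=2, swap arr[2],arr[2] (no change) → [2, 9, 6, 15, 8, 3, 7, 11, 10]
j=3: arr[3]=15 > 10 → no swap
j=4: arr[4]=8 ≤ 10 → i=3, swap arr[3],arr[4] → [2, 9, 6, 8, 15, 3, 7, 11, 10]
j=5: arr[5]=3 ≤ 10 → i=4, swap arr[4],arr[5] → [2, 9, 6, 8, 3, 15, 7, 11, 10]
j=6: arr[6]=7 ≤ 10 → i=5, swap arr[5],arr[6] → [2, 9, 6, 8, 3, 7, 15, 11, 10]
j=7: arr[7]=11 > 10 → no swap
final swap arr[6],arr[8] → [2, 9, 6, 8, 3, 7, 10, 11, 15]; return 6

[2, 9, 6, 8, 3, 7, 10, 11, 15]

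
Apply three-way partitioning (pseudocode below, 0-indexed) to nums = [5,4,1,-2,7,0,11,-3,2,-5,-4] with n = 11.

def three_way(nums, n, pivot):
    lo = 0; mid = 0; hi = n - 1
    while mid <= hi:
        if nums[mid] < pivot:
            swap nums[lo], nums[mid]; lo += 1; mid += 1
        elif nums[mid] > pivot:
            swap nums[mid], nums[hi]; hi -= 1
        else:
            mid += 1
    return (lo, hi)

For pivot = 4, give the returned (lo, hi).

lo=0 mid=0 hi=10
5>4: swap(0,10), hi=9 ⇒ [-4,4,1,-2,7,0,11,-3,2,-5,5]
-4<4: swap(0,0), lo=1 mid=1 ⇒ [-4,4,1,-2,7,0,11,-3,2,-5,5]
4=4: mid=2
1<4: swap(1,2), lo=2 mid=3 ⇒ [-4,1,4,-2,7,0,11,-3,2,-5,5]
-2<4: swap(2,3), lo=3 mid=4 ⇒ [-4,1,-2,4,7,0,11,-3,2,-5,5]
7>4: swap(4,9), hi=8 ⇒ [-4,1,-2,4,-5,0,11,-3,2,7,5]
-5<4: swap(3,4), lo=4 mid=5 ⇒ [-4,1,-2,-5,4,0,11,-3,2,7,5]
0<4: swap(4,5), lo=5 mid=6 ⇒ [-4,1,-2,-5,0,4,11,-3,2,7,5]
11>4: swap(6,8), hi=7 ⇒ [-4,1,-2,-5,0,4,2,-3,11,7,5]
2<4: swap(5,6), lo=6 mid=7 ⇒ [-4,1,-2,-5,0,2,4,-3,11,7,5]
-3<4: swap(6,7), lo=7 mid=8 ⇒ [-4,1,-2,-5,0,2,-3,4,11,7,5]
done. lo=7 hi=7; nums=[-4,1,-2,-5,0,2,-3,4,11,7,5]

(7, 7)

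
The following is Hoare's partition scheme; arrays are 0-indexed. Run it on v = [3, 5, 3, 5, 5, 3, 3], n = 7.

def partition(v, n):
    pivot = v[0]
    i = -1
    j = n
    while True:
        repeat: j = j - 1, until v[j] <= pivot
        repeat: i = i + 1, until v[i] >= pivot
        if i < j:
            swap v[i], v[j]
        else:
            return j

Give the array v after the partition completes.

[3, 3, 3, 5, 5, 5, 3]

pivot = v[0] = 3; i = -1, j = 7
j→6 (v[6]=3≤3), i→0 (v[0]=3≥3); i<j, swap → [3, 5, 3, 5, 5, 3, 3]
j→5 (v[5]=3≤3), i→1 (v[1]=5≥3); i<j, swap → [3, 3, 3, 5, 5, 5, 3]
j→2, i→2; i≥j, return j=2. v = [3, 3, 3, 5, 5, 5, 3]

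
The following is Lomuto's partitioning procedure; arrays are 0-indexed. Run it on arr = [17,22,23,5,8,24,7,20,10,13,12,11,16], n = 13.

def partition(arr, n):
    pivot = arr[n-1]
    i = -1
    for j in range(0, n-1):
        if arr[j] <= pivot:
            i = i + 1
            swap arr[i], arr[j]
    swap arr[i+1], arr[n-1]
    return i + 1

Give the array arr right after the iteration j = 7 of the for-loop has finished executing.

[5,8,7,17,22,24,23,20,10,13,12,11,16]

pivot=16, i=-1
j=0: 17>16, skip
j=1: 22>16, skip
j=2: 23>16, skip
j=3: 5≤16, i=0, swap(0,3) ⇒ [5,22,23,17,8,24,7,20,10,13,12,11,16]
j=4: 8≤16, i=1, swap(1,4) ⇒ [5,8,23,17,22,24,7,20,10,13,12,11,16]
j=5: 24>16, skip
j=6: 7≤16, i=2, swap(2,6) ⇒ [5,8,7,17,22,24,23,20,10,13,12,11,16]
j=7: 20>16, skip
(after j=7) arr = [5,8,7,17,22,24,23,20,10,13,12,11,16]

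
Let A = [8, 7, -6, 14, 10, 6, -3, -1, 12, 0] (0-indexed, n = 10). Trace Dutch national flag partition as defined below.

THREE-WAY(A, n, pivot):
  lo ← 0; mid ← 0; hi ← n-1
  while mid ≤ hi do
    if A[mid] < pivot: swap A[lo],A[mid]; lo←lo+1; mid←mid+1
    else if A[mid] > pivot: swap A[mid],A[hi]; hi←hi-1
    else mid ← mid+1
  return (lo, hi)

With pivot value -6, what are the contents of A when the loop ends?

[-6, 7, 14, 10, 6, -3, -1, 12, 0, 8]

pivot = -6; lo=0, mid=0, hi=9
A[mid]=8>-6: swap A[0],A[9]; hi=8 → [0, 7, -6, 14, 10, 6, -3, -1, 12, 8]
A[mid]=0>-6: swap A[0],A[8]; hi=7 → [12, 7, -6, 14, 10, 6, -3, -1, 0, 8]
A[mid]=12>-6: swap A[0],A[7]; hi=6 → [-1, 7, -6, 14, 10, 6, -3, 12, 0, 8]
A[mid]=-1>-6: swap A[0],A[6]; hi=5 → [-3, 7, -6, 14, 10, 6, -1, 12, 0, 8]
A[mid]=-3>-6: swap A[0],A[5]; hi=4 → [6, 7, -6, 14, 10, -3, -1, 12, 0, 8]
A[mid]=6>-6: swap A[0],A[4]; hi=3 → [10, 7, -6, 14, 6, -3, -1, 12, 0, 8]
A[mid]=10>-6: swap A[0],A[3]; hi=2 → [14, 7, -6, 10, 6, -3, -1, 12, 0, 8]
A[mid]=14>-6: swap A[0],A[2]; hi=1 → [-6, 7, 14, 10, 6, -3, -1, 12, 0, 8]
A[mid]=-6=-6: mid=1
A[mid]=7>-6: swap A[1],A[1]; hi=0 → [-6, 7, 14, 10, 6, -3, -1, 12, 0, 8]
end: lo=0, hi=0; A = [-6, 7, 14, 10, 6, -3, -1, 12, 0, 8]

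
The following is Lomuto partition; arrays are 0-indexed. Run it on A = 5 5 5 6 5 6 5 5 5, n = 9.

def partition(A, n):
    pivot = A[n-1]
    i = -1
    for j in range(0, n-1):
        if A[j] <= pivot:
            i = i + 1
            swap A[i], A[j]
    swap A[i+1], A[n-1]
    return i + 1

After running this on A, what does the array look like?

pivot = A[8] = 5; i = -1
j=0: A[0]=5 ≤ 5 → i=0, swap A[0],A[0] (no change) → 5 5 5 6 5 6 5 5 5
j=1: A[1]=5 ≤ 5 → i=1, swap A[1],A[1] (no change) → 5 5 5 6 5 6 5 5 5
j=2: A[2]=5 ≤ 5 → i=2, swap A[2],A[2] (no change) → 5 5 5 6 5 6 5 5 5
j=3: A[3]=6 > 5 → no swap
j=4: A[4]=5 ≤ 5 → i=3, swap A[3],A[4] → 5 5 5 5 6 6 5 5 5
j=5: A[5]=6 > 5 → no swap
j=6: A[6]=5 ≤ 5 → i=4, swap A[4],A[6] → 5 5 5 5 5 6 6 5 5
j=7: A[7]=5 ≤ 5 → i=5, swap A[5],A[7] → 5 5 5 5 5 5 6 6 5
final swap A[6],A[8] → 5 5 5 5 5 5 5 6 6; return 6

5 5 5 5 5 5 5 6 6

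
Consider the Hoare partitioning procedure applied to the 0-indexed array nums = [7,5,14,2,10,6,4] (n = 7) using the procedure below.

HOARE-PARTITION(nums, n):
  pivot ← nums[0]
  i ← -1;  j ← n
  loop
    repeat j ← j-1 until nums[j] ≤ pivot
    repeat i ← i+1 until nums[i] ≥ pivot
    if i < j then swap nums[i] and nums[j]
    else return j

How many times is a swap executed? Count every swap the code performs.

2

pivot=7
j stops at 6 (4), i stops at 0 (7); swap ⇒ [4,5,14,2,10,6,7]
j stops at 5 (6), i stops at 2 (14); swap ⇒ [4,5,6,2,10,14,7]
j stops at 3, i stops at 4; i≥j ⇒ return 3. nums=[4,5,6,2,10,14,7]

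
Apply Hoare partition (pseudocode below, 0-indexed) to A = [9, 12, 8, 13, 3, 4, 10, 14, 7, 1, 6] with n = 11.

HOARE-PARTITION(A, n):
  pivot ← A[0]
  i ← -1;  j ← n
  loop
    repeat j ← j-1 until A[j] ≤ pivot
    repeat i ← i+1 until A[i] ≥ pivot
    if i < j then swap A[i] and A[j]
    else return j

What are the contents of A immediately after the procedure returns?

[6, 1, 8, 7, 3, 4, 10, 14, 13, 12, 9]

pivot=9
j stops at 10 (6), i stops at 0 (9); swap ⇒ [6, 12, 8, 13, 3, 4, 10, 14, 7, 1, 9]
j stops at 9 (1), i stops at 1 (12); swap ⇒ [6, 1, 8, 13, 3, 4, 10, 14, 7, 12, 9]
j stops at 8 (7), i stops at 3 (13); swap ⇒ [6, 1, 8, 7, 3, 4, 10, 14, 13, 12, 9]
j stops at 5, i stops at 6; i≥j ⇒ return 5. A=[6, 1, 8, 7, 3, 4, 10, 14, 13, 12, 9]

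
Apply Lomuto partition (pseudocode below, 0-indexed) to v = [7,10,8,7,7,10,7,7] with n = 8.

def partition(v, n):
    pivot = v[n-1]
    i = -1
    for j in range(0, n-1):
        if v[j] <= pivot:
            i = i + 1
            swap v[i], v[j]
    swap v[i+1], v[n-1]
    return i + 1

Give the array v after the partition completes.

[7,7,7,7,7,10,10,8]

pivot=7, i=-1
j=0: 7≤7, i=0, swap(0,0) ⇒ [7,10,8,7,7,10,7,7]
j=1: 10>7, skip
j=2: 8>7, skip
j=3: 7≤7, i=1, swap(1,3) ⇒ [7,7,8,10,7,10,7,7]
j=4: 7≤7, i=2, swap(2,4) ⇒ [7,7,7,10,8,10,7,7]
j=5: 10>7, skip
j=6: 7≤7, i=3, swap(3,6) ⇒ [7,7,7,7,8,10,10,7]
swap(4,7) ⇒ [7,7,7,7,7,10,10,8]; return 4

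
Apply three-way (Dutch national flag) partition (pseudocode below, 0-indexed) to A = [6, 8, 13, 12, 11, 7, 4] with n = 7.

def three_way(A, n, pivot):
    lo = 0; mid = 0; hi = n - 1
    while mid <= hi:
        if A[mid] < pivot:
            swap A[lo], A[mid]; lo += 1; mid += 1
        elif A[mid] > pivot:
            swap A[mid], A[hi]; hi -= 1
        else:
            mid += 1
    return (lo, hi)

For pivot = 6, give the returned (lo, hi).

(1, 1)

lo=0 mid=0 hi=6
6=6: mid=1
8>6: swap(1,6), hi=5 ⇒ [6, 4, 13, 12, 11, 7, 8]
4<6: swap(0,1), lo=1 mid=2 ⇒ [4, 6, 13, 12, 11, 7, 8]
13>6: swap(2,5), hi=4 ⇒ [4, 6, 7, 12, 11, 13, 8]
7>6: swap(2,4), hi=3 ⇒ [4, 6, 11, 12, 7, 13, 8]
11>6: swap(2,3), hi=2 ⇒ [4, 6, 12, 11, 7, 13, 8]
12>6: swap(2,2), hi=1 ⇒ [4, 6, 12, 11, 7, 13, 8]
done. lo=1 hi=1; A=[4, 6, 12, 11, 7, 13, 8]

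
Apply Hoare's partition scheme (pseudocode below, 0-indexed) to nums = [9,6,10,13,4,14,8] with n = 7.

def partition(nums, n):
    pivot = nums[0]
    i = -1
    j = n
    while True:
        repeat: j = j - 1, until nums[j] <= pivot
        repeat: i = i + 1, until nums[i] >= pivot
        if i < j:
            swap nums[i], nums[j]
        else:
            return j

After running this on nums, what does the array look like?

pivot = nums[0] = 9; i = -1, j = 7
j→6 (nums[6]=8≤9), i→0 (nums[0]=9≥9); i<j, swap → [8,6,10,13,4,14,9]
j→4 (nums[4]=4≤9), i→2 (nums[2]=10≥9); i<j, swap → [8,6,4,13,10,14,9]
j→2, i→3; i≥j, return j=2. nums = [8,6,4,13,10,14,9]

[8,6,4,13,10,14,9]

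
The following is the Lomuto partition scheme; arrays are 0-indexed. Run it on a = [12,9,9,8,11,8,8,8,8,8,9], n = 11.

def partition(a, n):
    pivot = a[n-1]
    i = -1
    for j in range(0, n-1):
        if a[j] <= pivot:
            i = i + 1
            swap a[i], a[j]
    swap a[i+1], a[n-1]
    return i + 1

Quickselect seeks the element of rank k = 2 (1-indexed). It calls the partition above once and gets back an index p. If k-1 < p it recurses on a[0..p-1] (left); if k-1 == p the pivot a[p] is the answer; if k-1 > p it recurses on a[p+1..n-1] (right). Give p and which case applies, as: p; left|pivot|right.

pivot=9, i=-1
j=0: 12>9, skip
j=1: 9≤9, i=0, swap(0,1) ⇒ [9,12,9,8,11,8,8,8,8,8,9]
j=2: 9≤9, i=1, swap(1,2) ⇒ [9,9,12,8,11,8,8,8,8,8,9]
j=3: 8≤9, i=2, swap(2,3) ⇒ [9,9,8,12,11,8,8,8,8,8,9]
j=4: 11>9, skip
j=5: 8≤9, i=3, swap(3,5) ⇒ [9,9,8,8,11,12,8,8,8,8,9]
j=6: 8≤9, i=4, swap(4,6) ⇒ [9,9,8,8,8,12,11,8,8,8,9]
j=7: 8≤9, i=5, swap(5,7) ⇒ [9,9,8,8,8,8,11,12,8,8,9]
j=8: 8≤9, i=6, swap(6,8) ⇒ [9,9,8,8,8,8,8,12,11,8,9]
j=9: 8≤9, i=7, swap(7,9) ⇒ [9,9,8,8,8,8,8,8,11,12,9]
swap(8,10) ⇒ [9,9,8,8,8,8,8,8,9,12,11]; return 8
p = 8; k-1 = 1 < 8 ⇒ left

8; left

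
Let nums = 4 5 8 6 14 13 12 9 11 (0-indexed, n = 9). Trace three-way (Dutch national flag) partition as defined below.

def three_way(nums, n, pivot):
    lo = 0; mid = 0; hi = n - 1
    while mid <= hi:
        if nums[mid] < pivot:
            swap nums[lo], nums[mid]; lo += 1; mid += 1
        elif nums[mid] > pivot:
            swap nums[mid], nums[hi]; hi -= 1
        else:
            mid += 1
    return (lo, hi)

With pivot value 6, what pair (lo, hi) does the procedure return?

(2, 2)

lo=0 mid=0 hi=8
4<6: swap(0,0), lo=1 mid=1 ⇒ 4 5 8 6 14 13 12 9 11
5<6: swap(1,1), lo=2 mid=2 ⇒ 4 5 8 6 14 13 12 9 11
8>6: swap(2,8), hi=7 ⇒ 4 5 11 6 14 13 12 9 8
11>6: swap(2,7), hi=6 ⇒ 4 5 9 6 14 13 12 11 8
9>6: swap(2,6), hi=5 ⇒ 4 5 12 6 14 13 9 11 8
12>6: swap(2,5), hi=4 ⇒ 4 5 13 6 14 12 9 11 8
13>6: swap(2,4), hi=3 ⇒ 4 5 14 6 13 12 9 11 8
14>6: swap(2,3), hi=2 ⇒ 4 5 6 14 13 12 9 11 8
6=6: mid=3
done. lo=2 hi=2; nums=4 5 6 14 13 12 9 11 8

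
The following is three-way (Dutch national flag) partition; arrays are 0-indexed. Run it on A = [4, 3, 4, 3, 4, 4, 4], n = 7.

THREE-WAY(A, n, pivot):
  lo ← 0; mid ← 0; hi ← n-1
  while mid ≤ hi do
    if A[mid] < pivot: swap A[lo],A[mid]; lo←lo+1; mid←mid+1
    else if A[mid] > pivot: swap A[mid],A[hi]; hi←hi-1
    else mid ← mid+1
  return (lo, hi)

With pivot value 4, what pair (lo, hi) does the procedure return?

(2, 6)

lo=0 mid=0 hi=6
4=4: mid=1
3<4: swap(0,1), lo=1 mid=2 ⇒ [3, 4, 4, 3, 4, 4, 4]
4=4: mid=3
3<4: swap(1,3), lo=2 mid=4 ⇒ [3, 3, 4, 4, 4, 4, 4]
4=4: mid=5
4=4: mid=6
4=4: mid=7
done. lo=2 hi=6; A=[3, 3, 4, 4, 4, 4, 4]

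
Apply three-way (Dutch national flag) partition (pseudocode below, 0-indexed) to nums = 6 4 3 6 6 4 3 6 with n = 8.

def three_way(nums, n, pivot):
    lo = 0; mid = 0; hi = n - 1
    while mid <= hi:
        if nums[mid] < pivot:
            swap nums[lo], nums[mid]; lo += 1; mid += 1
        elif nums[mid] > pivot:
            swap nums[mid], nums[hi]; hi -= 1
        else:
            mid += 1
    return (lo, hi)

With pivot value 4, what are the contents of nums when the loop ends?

3 3 4 4 6 6 6 6

lo=0 mid=0 hi=7
6>4: swap(0,7), hi=6 ⇒ 6 4 3 6 6 4 3 6
6>4: swap(0,6), hi=5 ⇒ 3 4 3 6 6 4 6 6
3<4: swap(0,0), lo=1 mid=1 ⇒ 3 4 3 6 6 4 6 6
4=4: mid=2
3<4: swap(1,2), lo=2 mid=3 ⇒ 3 3 4 6 6 4 6 6
6>4: swap(3,5), hi=4 ⇒ 3 3 4 4 6 6 6 6
4=4: mid=4
6>4: swap(4,4), hi=3 ⇒ 3 3 4 4 6 6 6 6
done. lo=2 hi=3; nums=3 3 4 4 6 6 6 6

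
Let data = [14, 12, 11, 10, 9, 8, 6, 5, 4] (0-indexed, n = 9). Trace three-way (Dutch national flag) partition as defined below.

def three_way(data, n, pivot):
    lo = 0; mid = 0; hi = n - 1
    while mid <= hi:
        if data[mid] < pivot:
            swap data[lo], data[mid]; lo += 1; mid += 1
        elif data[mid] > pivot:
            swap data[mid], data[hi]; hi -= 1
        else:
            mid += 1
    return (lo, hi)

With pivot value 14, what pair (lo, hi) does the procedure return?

(8, 8)

pivot = 14; lo=0, mid=0, hi=8
data[mid]=14=14: mid=1
data[mid]=12<14: swap data[0],data[1]; lo=1,mid=2 → [12, 14, 11, 10, 9, 8, 6, 5, 4]
data[mid]=11<14: swap data[1],data[2]; lo=2,mid=3 → [12, 11, 14, 10, 9, 8, 6, 5, 4]
data[mid]=10<14: swap data[2],data[3]; lo=3,mid=4 → [12, 11, 10, 14, 9, 8, 6, 5, 4]
data[mid]=9<14: swap data[3],data[4]; lo=4,mid=5 → [12, 11, 10, 9, 14, 8, 6, 5, 4]
data[mid]=8<14: swap data[4],data[5]; lo=5,mid=6 → [12, 11, 10, 9, 8, 14, 6, 5, 4]
data[mid]=6<14: swap data[5],data[6]; lo=6,mid=7 → [12, 11, 10, 9, 8, 6, 14, 5, 4]
data[mid]=5<14: swap data[6],data[7]; lo=7,mid=8 → [12, 11, 10, 9, 8, 6, 5, 14, 4]
data[mid]=4<14: swap data[7],data[8]; lo=8,mid=9 → [12, 11, 10, 9, 8, 6, 5, 4, 14]
end: lo=8, hi=8; data = [12, 11, 10, 9, 8, 6, 5, 4, 14]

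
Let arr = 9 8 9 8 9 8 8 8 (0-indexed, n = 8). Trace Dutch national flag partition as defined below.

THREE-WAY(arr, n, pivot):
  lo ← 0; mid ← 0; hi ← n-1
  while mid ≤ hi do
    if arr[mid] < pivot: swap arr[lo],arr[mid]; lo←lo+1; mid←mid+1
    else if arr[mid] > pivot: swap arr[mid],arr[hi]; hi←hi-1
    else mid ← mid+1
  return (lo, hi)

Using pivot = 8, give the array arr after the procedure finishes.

8 8 8 8 8 9 9 9

lo=0 mid=0 hi=7
9>8: swap(0,7), hi=6 ⇒ 8 8 9 8 9 8 8 9
8=8: mid=1
8=8: mid=2
9>8: swap(2,6), hi=5 ⇒ 8 8 8 8 9 8 9 9
8=8: mid=3
8=8: mid=4
9>8: swap(4,5), hi=4 ⇒ 8 8 8 8 8 9 9 9
8=8: mid=5
done. lo=0 hi=4; arr=8 8 8 8 8 9 9 9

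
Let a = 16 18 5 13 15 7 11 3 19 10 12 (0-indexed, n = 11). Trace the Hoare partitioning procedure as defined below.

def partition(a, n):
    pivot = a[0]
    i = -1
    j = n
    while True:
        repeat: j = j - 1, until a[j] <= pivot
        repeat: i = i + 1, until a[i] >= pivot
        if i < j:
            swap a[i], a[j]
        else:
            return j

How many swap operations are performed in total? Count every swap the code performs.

pivot = a[0] = 16; i = -1, j = 11
j→10 (a[10]=12≤16), i→0 (a[0]=16≥16); i<j, swap → 12 18 5 13 15 7 11 3 19 10 16
j→9 (a[9]=10≤16), i→1 (a[1]=18≥16); i<j, swap → 12 10 5 13 15 7 11 3 19 18 16
j→7, i→8; i≥j, return j=7. a = 12 10 5 13 15 7 11 3 19 18 16

2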